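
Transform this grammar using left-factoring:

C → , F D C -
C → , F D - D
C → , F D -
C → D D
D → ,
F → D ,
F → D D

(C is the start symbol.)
C → , F D C'
C' → C -
C' → - C''
C'' → D
C'' → ε
C → D D
D → ,
F → D F'
F' → ,
F' → D

Left-factoring transforms A → αβ₁ | αβ₂ into A → αA' and A' → β₁ | β₂
(α is the longest common prefix among the alternatives). Repeat until
no nonterminal has two alternatives with a common prefix.

Round 1: C has alternatives sharing prefix ', F D'. Introduce C': C → , F D C'
  Add: C' → C -
  Add: C' → - D
  Add: C' → -

Round 2: C' has alternatives sharing prefix '-'. Introduce C'': C' → - C''
  Add: C'' → D
  Add: C'' → ε

Round 3: F has alternatives sharing prefix 'D'. Introduce F': F → D F'
  Add: F' → ,
  Add: F' → D

No remaining common prefixes — done.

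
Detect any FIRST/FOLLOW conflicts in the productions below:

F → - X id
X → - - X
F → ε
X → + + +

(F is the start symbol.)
Nullable non-terminals: F.

F: nullable alternative(s) F → ε; FOLLOW(F) = { $ }
  F → - X id: FIRST \ {ε} = { '-' } — disjoint from FOLLOW(F)
  F → ε: FIRST \ {ε} = { } — this is the only nullable alternative, skip

X has no nullable alternative, so no FIRST/FOLLOW check is needed there.

No FIRST/FOLLOW conflicts found.

Answer: No FIRST/FOLLOW conflicts.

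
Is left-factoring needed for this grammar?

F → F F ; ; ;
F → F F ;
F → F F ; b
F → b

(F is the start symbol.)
Left-factoring is needed when two productions for the same non-terminal
share a common prefix on the right-hand side.

Productions for F:
  F → F F ; ; ;
  F → F F ;
  F → F F ; b
  F → b

Found common prefix 'F F ;' in productions for F

Answer: Yes, F has productions with common prefix 'F F ;'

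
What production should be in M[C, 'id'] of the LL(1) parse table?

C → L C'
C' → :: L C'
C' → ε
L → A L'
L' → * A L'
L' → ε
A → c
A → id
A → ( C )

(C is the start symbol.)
C → L C'

To find M[C, 'id'], we find productions for C where 'id' is in the predict set (PREDICT(N → α) = (FIRST(α) \ {ε}) ∪ (FOLLOW(N) if α ⇒* ε)).

Relevant sets:
  FIRST(L) = { '(', 'c', 'id' }

C → L C': PREDICT = { '(', 'c', 'id' }
  'id' is in predict set, so this production goes in M[C, 'id']

M[C, 'id'] = C → L C'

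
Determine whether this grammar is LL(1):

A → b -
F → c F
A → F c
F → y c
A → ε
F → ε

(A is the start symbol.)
No. Predict set conflict for F: { 'c' }

Relevant sets:
  FIRST(F) = { 'c', 'y', ε }
  FOLLOW(A) = { $ }
  FOLLOW(F) = { 'c' }

For A:
  PREDICT(A → b '-') = { 'b' }
  PREDICT(A → F c) = { 'c', 'y' }
  PREDICT(A → ε) = { $ }
For F:
  PREDICT(F → c F) = { 'c' }
  PREDICT(F → y c) = { 'y' }
  PREDICT(F → ε) = { 'c' }

Conflict found: Predict set conflict for F: { 'c' }
The grammar is NOT LL(1).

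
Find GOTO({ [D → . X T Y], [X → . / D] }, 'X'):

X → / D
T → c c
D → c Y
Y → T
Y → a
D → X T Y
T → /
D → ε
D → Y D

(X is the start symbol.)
{ [D → X . T Y], [T → . /], [T → . c c] }

GOTO(I, 'X') = CLOSURE({ [A → αX.β] : [A → α.Xβ] ∈ I, X = 'X' })

Items with dot before 'X', with the dot advanced:
  [D → . X T Y] → [D → X . T Y]
Closure of the advanced items:
  [D → X . T Y] has the dot before T: add [T → . c c], [T → . /]

GOTO = { [D → X . T Y], [T → . /], [T → . c c] }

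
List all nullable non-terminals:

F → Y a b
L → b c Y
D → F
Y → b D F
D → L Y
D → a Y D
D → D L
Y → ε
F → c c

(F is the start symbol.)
{ 'Y' }

A non-terminal is nullable if it can derive ε (the empty string): either it has an ε-production, or it has a production whose right-hand side consists entirely of nullable non-terminals.

ε-productions: Y → ε
So Y is immediately nullable.
No further non-terminal can be added: every production for the remaining non-terminals contains a terminal or a non-nullable non-terminal.
Nullable = { 'Y' }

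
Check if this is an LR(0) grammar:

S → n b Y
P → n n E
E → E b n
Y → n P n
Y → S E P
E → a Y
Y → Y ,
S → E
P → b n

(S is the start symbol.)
No. Shift-reduce conflict between [S → E .] and [E → E . b n]

Augment with S' → S and build the canonical LR(0) collection (I0 = CLOSURE({[S' → . S]}), then GOTO on every symbol after a dot until no new states appear). It has 24 states:
  I0: { [E → . E b n], [E → . a Y], [S → . E], [S → . n b Y], [S' → . S] }  — shift
  I1: { [E → E . b n], [S → E .] }  — shift, reduce
  I2: { [S' → S .] }  — accept
  I3: { [E → . E b n], [E → . a Y], [E → a . Y], [S → . E], [S → . n b Y], [Y → . S E P], [Y → . Y ,], [Y → . n P n] }  — shift
  I4: { [S → n . b Y] }  — shift
  I5: { [E → . E b n], [E → . a Y], [S → . E], [S → . n b Y], [S → n b . Y], [Y → . S E P], [Y → . Y ,], [Y → . n P n] }  — shift
  I6: { [E → . E b n], [E → . a Y], [Y → S . E P] }  — shift
  I7: { [S → n b Y .], [Y → Y . ,] }  — shift, reduce
  I8: { [P → . b n], [P → . n n E], [S → n . b Y], [Y → n . P n] }  — shift
  I9: { [Y → n P . n] }  — shift
  I10: { [E → . E b n], [E → . a Y], [P → b . n], [S → . E], [S → . n b Y], [S → n b . Y], [Y → . S E P], [Y → . Y ,], [Y → . n P n] }  — shift
  I11: { [P → n . n E] }  — shift
  I12: { [E → . E b n], [E → . a Y], [P → n n . E] }  — shift
  I13: { [E → E . b n], [P → n n E .] }  — shift, reduce
  I14: { [E → E b . n] }  — shift
  I15: { [E → E b n .] }  — reduce
  I16: { [P → . b n], [P → . n n E], [P → b n .], [S → n . b Y], [Y → n . P n] }  — shift, reduce
  I17: { [Y → n P n .] }  — reduce
  I18: { [Y → Y , .] }  — reduce
  I19: { [E → E . b n], [P → . b n], [P → . n n E], [Y → S E . P] }  — shift
  I20: { [Y → S E P .] }  — reduce
  I21: { [E → E b . n], [P → b . n] }  — shift
  I22: { [E → E b n .], [P → b n .] }  — 2 reduces
  I23: { [E → a Y .], [Y → Y . ,] }  — shift, reduce

Conflict in state I1:
  Shift-reduce conflict between [S → E .] and [E → E . b n]
So the grammar is NOT LR(0).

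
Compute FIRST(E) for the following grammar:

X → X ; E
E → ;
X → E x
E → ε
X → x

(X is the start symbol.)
To compute FIRST(E), examine every production with E on the left-hand side, reading each right-hand side left to right until a non-nullable symbol is reached.

From E → ;:
  - ';' is a terminal: add ';' and stop
From E → ε:
  - ε-production, so ε ∈ FIRST(E)

Collecting: FIRST(E) = { ';', ε }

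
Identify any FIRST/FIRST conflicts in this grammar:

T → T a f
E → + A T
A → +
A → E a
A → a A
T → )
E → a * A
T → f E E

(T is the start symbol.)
Yes. T → T a f / T → ')' on { ')' }; T → T a f / T → f E E on { 'f' }; A → '+' / A → E a on { '+' }; A → E a / A → a A on { 'a' }

A FIRST/FIRST conflict occurs when two productions N → α and N → β for the same non-terminal have FIRST(α) ∩ FIRST(β) ≠ ∅ (with ε ∈ FIRST of a nullable right-hand side, so two nullable alternatives also conflict).

FIRST sets of the non-terminals at (or reachable through a nullable prefix from) the front of some alternative:
  FIRST(T) = { ')', 'f' }
  FIRST(E) = { '+', 'a' }

Productions for T:
  T → T a f: FIRST = { ')', 'f' }
  T → ): FIRST = { ')' }
  T → f E E: FIRST = { 'f' }
Productions for E:
  E → + A T: FIRST = { '+' }
  E → a * A: FIRST = { 'a' }
Productions for A:
  A → +: FIRST = { '+' }
  A → E a: FIRST = { '+', 'a' }
  A → a A: FIRST = { 'a' }

Conflict for T: T → T a f and T → )
  Overlap: { ')' }
Conflict for T: T → T a f and T → f E E
  Overlap: { 'f' }
Conflict for A: A → + and A → E a
  Overlap: { '+' }
Conflict for A: A → E a and A → a A
  Overlap: { 'a' }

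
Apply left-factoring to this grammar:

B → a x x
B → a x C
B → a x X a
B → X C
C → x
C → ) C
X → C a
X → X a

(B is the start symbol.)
Left-factoring transforms A → αβ₁ | αβ₂ into A → αA' and A' → β₁ | β₂
(α is the longest common prefix among the alternatives). Repeat until
no nonterminal has two alternatives with a common prefix.

Round 1: B has alternatives sharing prefix 'a x'. Introduce B': B → a x B'
  Add: B' → x
  Add: B' → C
  Add: B' → X a

No remaining common prefixes — done.

Resulting grammar:
B → a x B'
B' → x
B' → C
B' → X a
B → X C
C → x
C → ) C
X → C a
X → X a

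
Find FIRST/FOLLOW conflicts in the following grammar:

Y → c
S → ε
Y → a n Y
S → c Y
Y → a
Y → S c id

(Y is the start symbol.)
A FIRST/FOLLOW conflict occurs when a non-terminal N has a nullable alternative N → β (β ⇒* ε) and another alternative N → α with FIRST(α) ∩ FOLLOW(N) ≠ ∅: on such a lookahead the parser cannot decide between expanding α and letting N vanish via β.

Nullable non-terminals: S.

S: nullable alternative(s) S → ε; FOLLOW(S) = { 'c' }
  S → ε: FIRST \ {ε} = { } — this is the only nullable alternative, skip
  S → c Y: FIRST \ {ε} = { 'c' } — overlaps FOLLOW(S) on { 'c' }: CONFLICT

Y has no nullable alternative, so no FIRST/FOLLOW check is needed there.

So the grammar has 1 FIRST/FOLLOW conflict (marked CONFLICT above).

Answer: Yes. S → c Y with FOLLOW(S) on { 'c' }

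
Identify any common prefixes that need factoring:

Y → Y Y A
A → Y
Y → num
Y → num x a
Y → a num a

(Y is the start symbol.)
Left-factoring is needed when two productions for the same non-terminal
share a common prefix on the right-hand side.

Productions for Y:
  Y → Y Y A
  Y → num
  Y → num x a
  Y → a num a

Found common prefix 'num' in productions for Y

Answer: Yes, Y has productions with common prefix 'num'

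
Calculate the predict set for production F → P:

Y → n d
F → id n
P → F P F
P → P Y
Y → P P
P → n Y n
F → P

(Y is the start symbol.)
PREDICT(F → P) = (FIRST(RHS) \ {ε}) ∪ (FOLLOW(F) if ε ∈ FIRST(RHS), i.e. RHS ⇒* ε)
FIRST(P) = { 'id', 'n' }
FIRST(P) = { 'id', 'n' }
ε ∉ FIRST(P), so FOLLOW(F) is not added.
PREDICT(F → P) = { 'id', 'n' }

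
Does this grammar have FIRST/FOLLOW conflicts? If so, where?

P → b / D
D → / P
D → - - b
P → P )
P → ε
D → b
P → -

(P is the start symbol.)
Nullable non-terminals: P.
FIRST sets used below: FIRST(P) = { ')', '-', 'b', ε }

P: nullable alternative(s) P → ε; FOLLOW(P) = { $, ')' }
  P → b / D: FIRST \ {ε} = { 'b' } — disjoint from FOLLOW(P)
  P → P ): FIRST \ {ε} = { ')', '-', 'b' } — overlaps FOLLOW(P) on { ')' }: CONFLICT
  P → ε: FIRST \ {ε} = { } — this is the only nullable alternative, skip
  P → -: FIRST \ {ε} = { '-' } — disjoint from FOLLOW(P)

D has no nullable alternative, so no FIRST/FOLLOW check is needed there.

So the grammar has 1 FIRST/FOLLOW conflict (marked CONFLICT above).

Answer: Yes. P → P ')' with FOLLOW(P) on { ')' }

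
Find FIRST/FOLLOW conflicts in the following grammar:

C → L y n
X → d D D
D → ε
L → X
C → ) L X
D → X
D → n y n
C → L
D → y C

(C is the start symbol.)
A FIRST/FOLLOW conflict occurs when a non-terminal N has a nullable alternative N → β (β ⇒* ε) and another alternative N → α with FIRST(α) ∩ FOLLOW(N) ≠ ∅: on such a lookahead the parser cannot decide between expanding α and letting N vanish via β.

Nullable non-terminals: D.
FIRST sets used below: FIRST(X) = { 'd' }

D: nullable alternative(s) D → ε; FOLLOW(D) = { $, 'd', 'n', 'y' }
  D → ε: FIRST \ {ε} = { } — this is the only nullable alternative, skip
  D → X: FIRST \ {ε} = { 'd' } — overlaps FOLLOW(D) on { 'd' }: CONFLICT
  D → n y n: FIRST \ {ε} = { 'n' } — overlaps FOLLOW(D) on { 'n' }: CONFLICT
  D → y C: FIRST \ {ε} = { 'y' } — overlaps FOLLOW(D) on { 'y' }: CONFLICT

C, L, X have no nullable alternative, so no FIRST/FOLLOW check is needed there.

So the grammar has 3 FIRST/FOLLOW conflicts (marked CONFLICT above).

Answer: Yes. D → X with FOLLOW(D) on { 'd' }; D → n y n with FOLLOW(D) on { 'n' }; D → y C with FOLLOW(D) on { 'y' }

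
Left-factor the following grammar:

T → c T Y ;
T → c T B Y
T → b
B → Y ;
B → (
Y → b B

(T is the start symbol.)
Left-factoring transforms A → αβ₁ | αβ₂ into A → αA' and A' → β₁ | β₂
(α is the longest common prefix among the alternatives). Repeat until
no nonterminal has two alternatives with a common prefix.

Round 1: T has alternatives sharing prefix 'c T'. Introduce T': T → c T T'
  Add: T' → Y ;
  Add: T' → B Y

No remaining common prefixes — done.

Resulting grammar:
T → c T T'
T' → Y ;
T' → B Y
T → b
B → Y ;
B → (
Y → b B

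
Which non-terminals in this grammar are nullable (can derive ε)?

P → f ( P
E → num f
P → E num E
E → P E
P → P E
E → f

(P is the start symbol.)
None

A non-terminal is nullable if it can derive ε (the empty string): either it has an ε-production, or it has a production whose right-hand side consists entirely of nullable non-terminals.

There are no ε-productions, so no non-terminal can derive ε.
No non-terminals are nullable.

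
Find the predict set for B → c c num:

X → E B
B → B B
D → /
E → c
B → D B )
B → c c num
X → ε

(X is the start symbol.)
{ 'c' }

PREDICT(B → c c num) = (FIRST(RHS) \ {ε}) ∪ (FOLLOW(B) if ε ∈ FIRST(RHS), i.e. RHS ⇒* ε)
FIRST(c c num) = { 'c' }
ε ∉ FIRST(c c num), so FOLLOW(B) is not added.
PREDICT(B → c c num) = { 'c' }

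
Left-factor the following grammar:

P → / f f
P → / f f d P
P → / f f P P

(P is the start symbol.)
Left-factoring transforms A → αβ₁ | αβ₂ into A → αA' and A' → β₁ | β₂
(α is the longest common prefix among the alternatives). Repeat until
no nonterminal has two alternatives with a common prefix.

Round 1: P has alternatives sharing prefix '/ f f'. Introduce P': P → / f f P'
  Add: P' → ε
  Add: P' → d P
  Add: P' → P P

No remaining common prefixes — done.

Resulting grammar:
P → / f f P'
P' → ε
P' → d P
P' → P P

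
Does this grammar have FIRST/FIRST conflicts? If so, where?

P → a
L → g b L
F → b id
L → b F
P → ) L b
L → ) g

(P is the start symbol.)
No FIRST/FIRST conflicts.

Productions for P:
  P → a: FIRST = { 'a' }
  P → ) L b: FIRST = { ')' }
Productions for L:
  L → g b L: FIRST = { 'g' }
  L → b F: FIRST = { 'b' }
  L → ) g: FIRST = { ')' }
F has only one production, so no FIRST/FIRST conflict is possible there.

All alternatives of each non-terminal have pairwise disjoint FIRST sets.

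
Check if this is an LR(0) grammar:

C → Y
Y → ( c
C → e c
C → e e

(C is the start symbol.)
A grammar is LR(0) if no state in the canonical LR(0) collection has:
  - both a shift item (dot before a terminal) and a complete item (shift-reduce conflict), or
  - two or more complete items (reduce-reduce conflict; the accept item [C' → C .] counts as a complete item here).

Augment with C' → C and build the canonical LR(0) collection (I0 = CLOSURE({[C' → . C]}), then GOTO on every symbol after a dot until no new states appear). It has 8 states:
  I0: { [C → . Y], [C → . e c], [C → . e e], [C' → . C], [Y → . ( c] }  — shift
  I1: { [Y → ( . c] }  — shift
  I2: { [C' → C .] }  — accept
  I3: { [C → Y .] }  — reduce
  I4: { [C → e . c], [C → e . e] }  — shift
  I5: { [C → e c .] }  — reduce
  I6: { [C → e e .] }  — reduce
  I7: { [Y → ( c .] }  — reduce

Every state is either a pure shift/goto state or contains exactly one complete item and nothing to shift — no conflicts. The grammar is LR(0).

Answer: Yes, the grammar is LR(0)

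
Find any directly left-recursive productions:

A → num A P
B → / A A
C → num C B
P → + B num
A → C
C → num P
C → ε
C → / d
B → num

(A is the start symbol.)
Direct left recursion occurs when N → N α for some non-terminal N (the right-hand side begins with the left-hand side itself).

A → num A P: starts with num
B → / A A: starts with '/'
C → num C B: starts with num
P → + B num: starts with '+'
A → C: starts with C
C → num P: starts with num
C → ε: starts with ε
C → / d: starts with '/'
B → num: starts with num

No direct left recursion found.

Answer: No direct left recursion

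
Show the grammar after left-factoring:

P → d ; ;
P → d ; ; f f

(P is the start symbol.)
Left-factoring transforms A → αβ₁ | αβ₂ into A → αA' and A' → β₁ | β₂
(α is the longest common prefix among the alternatives). Repeat until
no nonterminal has two alternatives with a common prefix.

Round 1: P has alternatives sharing prefix 'd ; ;'. Introduce P': P → d ; ; P'
  Add: P' → ε
  Add: P' → f f

No remaining common prefixes — done.

Resulting grammar:
P → d ; ; P'
P' → ε
P' → f f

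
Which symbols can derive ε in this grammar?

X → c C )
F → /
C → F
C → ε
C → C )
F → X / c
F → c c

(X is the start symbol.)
A non-terminal is nullable if it can derive ε (the empty string): either it has an ε-production, or it has a production whose right-hand side consists entirely of nullable non-terminals.

ε-productions: C → ε
So C is immediately nullable.
No further non-terminal can be added: every production for the remaining non-terminals contains a terminal or a non-nullable non-terminal.
Nullable = { 'C' }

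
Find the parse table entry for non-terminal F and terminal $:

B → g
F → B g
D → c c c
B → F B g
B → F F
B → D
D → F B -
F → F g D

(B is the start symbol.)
Empty (error entry)

To find M[F, $], we find productions for F where $ is in the predict set (PREDICT(N → α) = (FIRST(α) \ {ε}) ∪ (FOLLOW(N) if α ⇒* ε)).

Relevant sets:
  FIRST(B) = { 'c', 'g' }
  FIRST(F) = { 'c', 'g' }

F → B g: PREDICT = { 'c', 'g' }
F → F g D: PREDICT = { 'c', 'g' }

M[F, $] is empty (no production applies)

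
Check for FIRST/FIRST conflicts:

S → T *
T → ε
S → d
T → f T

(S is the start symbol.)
No FIRST/FIRST conflicts.

A FIRST/FIRST conflict occurs when two productions N → α and N → β for the same non-terminal have FIRST(α) ∩ FIRST(β) ≠ ∅ (with ε ∈ FIRST of a nullable right-hand side, so two nullable alternatives also conflict).

FIRST sets of the non-terminals at (or reachable through a nullable prefix from) the front of some alternative:
  FIRST(T) = { 'f', ε }

Productions for S:
  S → T *: FIRST = { '*', 'f' }
  S → d: FIRST = { 'd' }
Productions for T:
  T → ε: FIRST = { ε }
  T → f T: FIRST = { 'f' }

All alternatives of each non-terminal have pairwise disjoint FIRST sets.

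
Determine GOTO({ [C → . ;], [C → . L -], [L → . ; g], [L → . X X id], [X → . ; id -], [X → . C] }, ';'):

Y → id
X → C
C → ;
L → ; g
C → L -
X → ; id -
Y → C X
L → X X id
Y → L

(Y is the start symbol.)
{ [C → ; .], [L → ; . g], [X → ; . id -] }

GOTO(I, ';') = CLOSURE({ [A → αX.β] : [A → α.Xβ] ∈ I, X = ';' })

Items with dot before ';', with the dot advanced:
  [C → . ;] → [C → ; .]
  [L → . ; g] → [L → ; . g]
  [X → . ; id -] → [X → ; . id -]
Closure adds nothing (no advanced item has the dot before a non-terminal).

GOTO = { [C → ; .], [L → ; . g], [X → ; . id -] }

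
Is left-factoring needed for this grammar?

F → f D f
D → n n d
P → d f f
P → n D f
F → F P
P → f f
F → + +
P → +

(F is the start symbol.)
No, left-factoring is not needed

Left-factoring is needed when two productions for the same non-terminal
share a common prefix on the right-hand side.

Productions for F:
  F → f D f
  F → F P
  F → + +
Productions for P:
  P → d f f
  P → n D f
  P → f f
  P → +

No common prefixes found.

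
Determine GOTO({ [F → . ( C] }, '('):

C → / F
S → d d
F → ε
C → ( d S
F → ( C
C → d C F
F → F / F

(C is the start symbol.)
GOTO(I, '(') = CLOSURE({ [A → αX.β] : [A → α.Xβ] ∈ I, X = '(' })

Items with dot before '(', with the dot advanced:
  [F → . ( C] → [F → ( . C]
Closure of the advanced items:
  [F → ( . C] has the dot before C: add [C → . / F], [C → . ( d S], [C → . d C F]

GOTO = { [C → . ( d S], [C → . / F], [C → . d C F], [F → ( . C] }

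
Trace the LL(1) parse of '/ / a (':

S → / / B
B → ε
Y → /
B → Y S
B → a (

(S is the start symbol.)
LL(1) parsing maintains a stack (initially the start symbol over $) and the input. At each step: if the stack top is a terminal, match it against the current input token; if it is a non-terminal N, replace it with the RHS of M[N, lookahead] (the unique production whose predict set contains the lookahead).

Stack is shown with the top on the left.

Stack    Input      Action
--------------------------
S $      / / a ( $  output S → / / B
/ / B $  / / a ( $  match '/'
/ B $    / a ( $    match '/'
B $      a ( $      output B → a (
a ( $    a ( $      match 'a'
( $      ( $        match '('
$        $          accept

The string is accepted.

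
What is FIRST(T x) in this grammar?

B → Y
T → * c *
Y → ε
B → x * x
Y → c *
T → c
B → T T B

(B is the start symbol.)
{ '*', 'c' }

FIRST sets of the non-terminals involved (from the grammar, by fixed-point iteration):
  FIRST(T) = { '*', 'c' }

To compute FIRST(T x), process the symbols left to right:
Symbol T is a non-terminal. Add FIRST(T) \ {ε} = { '*', 'c' }
T is not nullable (ε ∉ FIRST(T)), so stop here.
FIRST(T x) = { '*', 'c' }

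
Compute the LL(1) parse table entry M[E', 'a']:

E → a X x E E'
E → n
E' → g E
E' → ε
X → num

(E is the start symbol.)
Empty (error entry)

To find M[E', 'a'], we find productions for E' where 'a' is in the predict set (PREDICT(N → α) = (FIRST(α) \ {ε}) ∪ (FOLLOW(N) if α ⇒* ε)).

Relevant sets:
  FOLLOW(E') = { $, 'g' }

E' → g E: PREDICT = { 'g' }
E' → ε: PREDICT = { $, 'g' }

M[E', 'a'] is empty (no production applies)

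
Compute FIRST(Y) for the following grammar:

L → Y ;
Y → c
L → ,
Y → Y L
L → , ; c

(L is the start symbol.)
{ 'c' }

To compute FIRST(Y), examine every production with Y on the left-hand side, reading each right-hand side left to right until a non-nullable symbol is reached.

From Y → c:
  - c is a terminal: add 'c' and stop
From Y → Y L:
  - Y is the symbol being defined: contributes nothing new
    Y is not nullable, so stop

Collecting: FIRST(Y) = { 'c' }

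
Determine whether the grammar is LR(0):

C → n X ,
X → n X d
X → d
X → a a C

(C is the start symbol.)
Yes, the grammar is LR(0)

A grammar is LR(0) if no state in the canonical LR(0) collection has:
  - both a shift item (dot before a terminal) and a complete item (shift-reduce conflict), or
  - two or more complete items (reduce-reduce conflict; the accept item [C' → C .] counts as a complete item here).

Augment with C' → C and build the canonical LR(0) collection (I0 = CLOSURE({[C' → . C]}), then GOTO on every symbol after a dot until no new states appear). It has 12 states:
  I0: { [C → . n X ,], [C' → . C] }  — shift
  I1: { [C' → C .] }  — accept
  I2: { [C → n . X ,], [X → . a a C], [X → . d], [X → . n X d] }  — shift
  I3: { [C → n X . ,] }  — shift
  I4: { [X → a . a C] }  — shift
  I5: { [X → d .] }  — reduce
  I6: { [X → . a a C], [X → . d], [X → . n X d], [X → n . X d] }  — shift
  I7: { [X → n X . d] }  — shift
  I8: { [X → n X d .] }  — reduce
  I9: { [C → . n X ,], [X → a a . C] }  — shift
  I10: { [X → a a C .] }  — reduce
  I11: { [C → n X , .] }  — reduce

Every state is either a pure shift/goto state or contains exactly one complete item and nothing to shift — no conflicts. The grammar is LR(0).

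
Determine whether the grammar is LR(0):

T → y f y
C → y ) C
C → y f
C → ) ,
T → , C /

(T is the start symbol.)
Yes, the grammar is LR(0)

A grammar is LR(0) if no state in the canonical LR(0) collection has:
  - both a shift item (dot before a terminal) and a complete item (shift-reduce conflict), or
  - two or more complete items (reduce-reduce conflict; the accept item [T' → T .] counts as a complete item here).

Augment with T' → T and build the canonical LR(0) collection (I0 = CLOSURE({[T' → . T]}), then GOTO on every symbol after a dot until no new states appear). It has 14 states:
  I0: { [T → . , C /], [T → . y f y], [T' → . T] }  — shift
  I1: { [C → . ) ,], [C → . y ) C], [C → . y f], [T → , . C /] }  — shift
  I2: { [T' → T .] }  — accept
  I3: { [T → y . f y] }  — shift
  I4: { [T → y f . y] }  — shift
  I5: { [T → y f y .] }  — reduce
  I6: { [C → ) . ,] }  — shift
  I7: { [T → , C . /] }  — shift
  I8: { [C → y . ) C], [C → y . f] }  — shift
  I9: { [C → . ) ,], [C → . y ) C], [C → . y f], [C → y ) . C] }  — shift
  I10: { [C → y f .] }  — reduce
  I11: { [C → y ) C .] }  — reduce
  I12: { [T → , C / .] }  — reduce
  I13: { [C → ) , .] }  — reduce

Every state is either a pure shift/goto state or contains exactly one complete item and nothing to shift — no conflicts. The grammar is LR(0).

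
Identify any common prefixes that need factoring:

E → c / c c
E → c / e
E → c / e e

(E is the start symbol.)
Yes, E has productions with common prefix 'c /'

Left-factoring is needed when two productions for the same non-terminal
share a common prefix on the right-hand side.

Productions for E:
  E → c / c c
  E → c / e
  E → c / e e

Found common prefix 'c /' in productions for E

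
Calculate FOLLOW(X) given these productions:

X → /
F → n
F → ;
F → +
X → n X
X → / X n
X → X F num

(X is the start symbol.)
To compute FOLLOW(X), find every occurrence of X on a right-hand side N → α X β: add FIRST(β) \ {ε}, and if β is empty or nullable also add FOLLOW(N). Iterate to a fixed point.

X is the start symbol, so $ ∈ FOLLOW(X).
In X → n X: X is at the end; this adds FOLLOW(X) to itself — nothing new
In X → / X n: X is followed by n, add FIRST(n) \ {ε} = { 'n' }
In X → X F num: X is followed by F num, add FIRST(F num) \ {ε} = { '+', ';', 'n' }

Taking the union: FOLLOW(X) = { $, '+', ';', 'n' }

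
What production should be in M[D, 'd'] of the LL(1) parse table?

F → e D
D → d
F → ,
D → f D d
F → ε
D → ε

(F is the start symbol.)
To find M[D, 'd'], we find productions for D where 'd' is in the predict set (PREDICT(N → α) = (FIRST(α) \ {ε}) ∪ (FOLLOW(N) if α ⇒* ε)).

Relevant sets:
  FOLLOW(D) = { $, 'd' }

D → d: PREDICT = { 'd' }
  'd' is in predict set, so this production goes in M[D, 'd']
D → f D d: PREDICT = { 'f' }
D → ε: PREDICT = { $, 'd' }
  'd' is in predict set, so this production goes in M[D, 'd']

M[D, 'd'] = D → d, D → ε  (a multiply-defined cell — the grammar is not LL(1))

Answer: D → d, D → ε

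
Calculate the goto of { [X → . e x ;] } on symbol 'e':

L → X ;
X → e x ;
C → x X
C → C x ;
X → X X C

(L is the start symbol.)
GOTO(I, 'e') = CLOSURE({ [A → αX.β] : [A → α.Xβ] ∈ I, X = 'e' })

Items with dot before 'e', with the dot advanced:
  [X → . e x ;] → [X → e . x ;]
Closure adds nothing (no advanced item has the dot before a non-terminal).

GOTO = { [X → e . x ;] }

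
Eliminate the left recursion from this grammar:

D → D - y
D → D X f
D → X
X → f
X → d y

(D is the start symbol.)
D → X D'
D' → - y D'
D' → X f D'
D' → ε
X → f
X → d y

D is directly left-recursive. The standard transformation for
  A → A α₁ | ... | A α_m | β₁ | ... | β_n
is
  A  → β₁ A' | ... | β_n A'
  A' → α₁ A' | ... | α_m A' | ε

D → X becomes D → X D'
D → D - y becomes D' → - y D'
D → D X f becomes D' → X f D'
Add D' → ε

Productions for other non-terminals are unchanged:
  X → f
  X → d y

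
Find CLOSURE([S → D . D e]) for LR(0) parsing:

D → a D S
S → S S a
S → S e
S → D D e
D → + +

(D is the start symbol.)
{ [D → . + +], [D → . a D S], [S → D . D e] }

Start with: [S → D . D e]
  [S → D . D e] has the dot before D: add [D → . a D S], [D → . + +]
No further items can be added.

CLOSURE = { [D → . + +], [D → . a D S], [S → D . D e] }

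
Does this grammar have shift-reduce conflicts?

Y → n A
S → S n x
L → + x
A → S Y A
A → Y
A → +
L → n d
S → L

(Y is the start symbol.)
Yes — I3: [A → + .] vs [L → + . x]

A shift-reduce conflict occurs when an LR(0) state has both:
  - a complete (reduce) item [A → α .] (dot at the end), and
  - a shift item [B → β . c γ] (dot before a terminal).

Augment with Y' → Y and build the canonical LR(0) collection (I0 = CLOSURE({[Y' → . Y]}), then GOTO on every symbol after a dot until no new states appear). It has 15 states:
  I0: { [Y → . n A], [Y' → . Y] }  — shift
  I1: { [Y' → Y .] }  — accept
  I2: { [A → . +], [A → . S Y A], [A → . Y], [L → . + x], [L → . n d], [S → . L], [S → . S n x], [Y → . n A], [Y → n . A] }  — shift
  I3: { [A → + .], [L → + . x] }  — shift, reduce
  I4: { [Y → n A .] }  — reduce
  I5: { [S → L .] }  — reduce
  I6: { [A → S . Y A], [S → S . n x], [Y → . n A] }  — shift
  I7: { [A → Y .] }  — reduce
  I8: { [A → . +], [A → . S Y A], [A → . Y], [L → . + x], [L → . n d], [L → n . d], [S → . L], [S → . S n x], [Y → . n A], [Y → n . A] }  — shift
  I9: { [L → n d .] }  — reduce
  I10: { [A → . +], [A → . S Y A], [A → . Y], [A → S Y . A], [L → . + x], [L → . n d], [S → . L], [S → . S n x], [Y → . n A] }  — shift
  I11: { [A → . +], [A → . S Y A], [A → . Y], [L → . + x], [L → . n d], [S → . L], [S → . S n x], [S → S n . x], [Y → . n A], [Y → n . A] }  — shift
  I12: { [S → S n x .] }  — reduce
  I13: { [A → S Y A .] }  — reduce
  I14: { [L → + x .] }  — reduce

I3 contains reduce item [A → + .] and shift item [L → + . x] — shift-reduce conflict.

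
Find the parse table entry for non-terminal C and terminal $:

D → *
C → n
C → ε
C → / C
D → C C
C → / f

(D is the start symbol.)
To find M[C, $], we find productions for C where $ is in the predict set (PREDICT(N → α) = (FIRST(α) \ {ε}) ∪ (FOLLOW(N) if α ⇒* ε)).

Relevant sets:
  FOLLOW(C) = { $, '/', 'n' }

C → n: PREDICT = { 'n' }
C → ε: PREDICT = { $, '/', 'n' }
  $ is in predict set, so this production goes in M[C, $]
C → / C: PREDICT = { '/' }
C → / f: PREDICT = { '/' }

M[C, $] = C → ε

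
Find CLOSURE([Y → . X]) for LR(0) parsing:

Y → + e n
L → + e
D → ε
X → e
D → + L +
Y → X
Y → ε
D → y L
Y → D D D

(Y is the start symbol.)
To compute CLOSURE, for each item [A → α.Bβ] where B is a non-terminal, add [B → .γ] for all productions B → γ; repeat for the newly added items until nothing changes.

Start with: [Y → . X]
  [Y → . X] has the dot before X: add [X → . e]
No further items can be added.

CLOSURE = { [X → . e], [Y → . X] }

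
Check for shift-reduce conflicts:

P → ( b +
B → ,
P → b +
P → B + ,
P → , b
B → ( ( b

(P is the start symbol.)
A shift-reduce conflict occurs when an LR(0) state has both:
  - a complete (reduce) item [A → α .] (dot at the end), and
  - a shift item [B → β . c γ] (dot before a terminal).

Augment with P' → P and build the canonical LR(0) collection (I0 = CLOSURE({[P' → . P]}), then GOTO on every symbol after a dot until no new states appear). It has 14 states:
  I0: { [B → . ( ( b], [B → . ,], [P → . ( b +], [P → . , b], [P → . B + ,], [P → . b +], [P' → . P] }  — shift
  I1: { [B → ( . ( b], [P → ( . b +] }  — shift
  I2: { [B → , .], [P → , . b] }  — shift, reduce
  I3: { [P → B . + ,] }  — shift
  I4: { [P' → P .] }  — accept
  I5: { [P → b . +] }  — shift
  I6: { [P → b + .] }  — reduce
  I7: { [P → B + . ,] }  — shift
  I8: { [P → B + , .] }  — reduce
  I9: { [P → , b .] }  — reduce
  I10: { [B → ( ( . b] }  — shift
  I11: { [P → ( b . +] }  — shift
  I12: { [P → ( b + .] }  — reduce
  I13: { [B → ( ( b .] }  — reduce

I2 contains reduce item [B → , .] and shift item [P → , . b] — shift-reduce conflict.

Answer: Yes — I2: [B → , .] vs [P → , . b]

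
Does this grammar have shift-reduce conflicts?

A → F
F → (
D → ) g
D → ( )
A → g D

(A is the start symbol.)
No shift-reduce conflicts

Augment with A' → A and build the canonical LR(0) collection (I0 = CLOSURE({[A' → . A]}), then GOTO on every symbol after a dot until no new states appear). It has 10 states:
  I0: { [A → . F], [A → . g D], [A' → . A], [F → . (] }  — shift
  I1: { [F → ( .] }  — reduce
  I2: { [A' → A .] }  — accept
  I3: { [A → F .] }  — reduce
  I4: { [A → g . D], [D → . ( )], [D → . ) g] }  — shift
  I5: { [D → ( . )] }  — shift
  I6: { [D → ) . g] }  — shift
  I7: { [A → g D .] }  — reduce
  I8: { [D → ) g .] }  — reduce
  I9: { [D → ( ) .] }  — reduce

No state contains both a complete item and a shift item.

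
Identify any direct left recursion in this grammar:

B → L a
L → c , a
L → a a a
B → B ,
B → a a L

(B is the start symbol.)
Yes, B is left-recursive

B → L a: starts with L
L → c , a: starts with c
L → a a a: starts with a
B → B ,: LEFT RECURSIVE (starts with B)
B → a a L: starts with a

The grammar has direct left recursion on: B.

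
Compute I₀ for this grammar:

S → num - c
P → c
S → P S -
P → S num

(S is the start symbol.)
{ [P → . S num], [P → . c], [S → . P S -], [S → . num - c], [S' → . S] }

First, augment the grammar with S' → S
I₀ = CLOSURE({ [S' → . S] }):
  [S' → . S] has the dot before S: add [S → . num - c], [S → . P S -]
  [S → . P S -] has the dot before P: add [P → . c], [P → . S num]
No further items can be added.

I₀ = { [P → . S num], [P → . c], [S → . P S -], [S → . num - c], [S' → . S] }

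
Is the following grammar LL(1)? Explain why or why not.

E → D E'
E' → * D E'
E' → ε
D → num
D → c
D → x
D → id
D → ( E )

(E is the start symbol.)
Yes, the grammar is LL(1).

A grammar is LL(1) if for each non-terminal N with multiple productions, the predict sets of those productions are pairwise disjoint, where PREDICT(N → α) = (FIRST(α) \ {ε}) ∪ (FOLLOW(N) if α ⇒* ε).

Relevant sets:
  FOLLOW(E') = { $, ')' }

For E':
  PREDICT(E' → '*' D E') = { '*' }
  PREDICT(E' → ε) = { $, ')' }
For D:
  PREDICT(D → num) = { 'num' }
  PREDICT(D → c) = { 'c' }
  PREDICT(D → x) = { 'x' }
  PREDICT(D → id) = { 'id' }
  PREDICT(D → '(' E ')') = { '(' }
E has a single production, so nothing to check there.

All predict sets are disjoint. The grammar IS LL(1).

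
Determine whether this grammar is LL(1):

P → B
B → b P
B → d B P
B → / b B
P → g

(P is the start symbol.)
A grammar is LL(1) if for each non-terminal N with multiple productions, the predict sets of those productions are pairwise disjoint, where PREDICT(N → α) = (FIRST(α) \ {ε}) ∪ (FOLLOW(N) if α ⇒* ε).

Relevant sets:
  FIRST(B) = { '/', 'b', 'd' }

For P:
  PREDICT(P → B) = { '/', 'b', 'd' }
  PREDICT(P → g) = { 'g' }
For B:
  PREDICT(B → b P) = { 'b' }
  PREDICT(B → d B P) = { 'd' }
  PREDICT(B → '/' b B) = { '/' }

All predict sets are disjoint. The grammar IS LL(1).

Answer: Yes, the grammar is LL(1).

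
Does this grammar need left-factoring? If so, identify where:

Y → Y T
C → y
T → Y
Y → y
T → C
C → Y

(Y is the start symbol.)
Left-factoring is needed when two productions for the same non-terminal
share a common prefix on the right-hand side.

Productions for Y:
  Y → Y T
  Y → y
Productions for C:
  C → y
  C → Y
Productions for T:
  T → Y
  T → C

No common prefixes found.

Answer: No, left-factoring is not needed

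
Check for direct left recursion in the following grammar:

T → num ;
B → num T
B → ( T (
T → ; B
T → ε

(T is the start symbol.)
Direct left recursion occurs when N → N α for some non-terminal N (the right-hand side begins with the left-hand side itself).

T → num ;: starts with num
B → num T: starts with num
B → ( T (: starts with '('
T → ; B: starts with ';'
T → ε: starts with ε

No direct left recursion found.

Answer: No direct left recursion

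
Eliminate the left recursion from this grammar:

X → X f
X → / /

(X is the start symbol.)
X is directly left-recursive. The standard transformation for
  A → A α₁ | ... | A α_m | β₁ | ... | β_n
is
  A  → β₁ A' | ... | β_n A'
  A' → α₁ A' | ... | α_m A' | ε

X → / / becomes X → / / X'
X → X f becomes X' → f X'
Add X' → ε

Resulting grammar:
X → / / X'
X' → f X'
X' → ε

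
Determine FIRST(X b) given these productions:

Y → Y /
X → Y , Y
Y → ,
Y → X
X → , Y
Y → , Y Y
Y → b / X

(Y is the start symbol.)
FIRST sets of the non-terminals involved (from the grammar, by fixed-point iteration):
  FIRST(X) = { ',', 'b' }

To compute FIRST(X b), process the symbols left to right:
Symbol X is a non-terminal. Add FIRST(X) \ {ε} = { ',', 'b' }
X is not nullable (ε ∉ FIRST(X)), so stop here.
FIRST(X b) = { ',', 'b' }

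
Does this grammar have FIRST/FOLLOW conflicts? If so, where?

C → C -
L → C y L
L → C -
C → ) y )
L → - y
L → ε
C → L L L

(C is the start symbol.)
A FIRST/FOLLOW conflict occurs when a non-terminal N has a nullable alternative N → β (β ⇒* ε) and another alternative N → α with FIRST(α) ∩ FOLLOW(N) ≠ ∅: on such a lookahead the parser cannot decide between expanding α and letting N vanish via β.

Nullable non-terminals: C, L.
FIRST sets used below: FIRST(C) = { ')', '-', 'y', ε }, FIRST(L) = { ')', '-', 'y', ε }

C: nullable alternative(s) C → L L L; FOLLOW(C) = { $, '-', 'y' }
  C → C -: FIRST \ {ε} = { ')', '-', 'y' } — overlaps FOLLOW(C) on { '-', 'y' }: CONFLICT
  C → ) y ): FIRST \ {ε} = { ')' } — disjoint from FOLLOW(C)
  C → L L L: FIRST \ {ε} = { ')', '-', 'y' } — this is the only nullable alternative, skip

L: nullable alternative(s) L → ε; FOLLOW(L) = { $, ')', '-', 'y' }
  L → C y L: FIRST \ {ε} = { ')', '-', 'y' } — overlaps FOLLOW(L) on { ')', '-', 'y' }: CONFLICT
  L → C -: FIRST \ {ε} = { ')', '-', 'y' } — overlaps FOLLOW(L) on { ')', '-', 'y' }: CONFLICT
  L → - y: FIRST \ {ε} = { '-' } — overlaps FOLLOW(L) on { '-' }: CONFLICT
  L → ε: FIRST \ {ε} = { } — this is the only nullable alternative, skip

So the grammar has 4 FIRST/FOLLOW conflicts (marked CONFLICT above).

Answer: Yes. C → C '-' with FOLLOW(C) on { '-', 'y' }; L → C y L with FOLLOW(L) on { ')', '-', 'y' }; L → C '-' with FOLLOW(L) on { ')', '-', 'y' }; L → '-' y with FOLLOW(L) on { '-' }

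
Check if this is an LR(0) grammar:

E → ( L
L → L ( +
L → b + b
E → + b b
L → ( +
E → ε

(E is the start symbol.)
No. Shift-reduce conflict between [E → .] and [E → . ( L]

Augment with E' → E and build the canonical LR(0) collection (I0 = CLOSURE({[E' → . E]}), then GOTO on every symbol after a dot until no new states appear). It has 14 states:
  I0: { [E → . ( L], [E → . + b b], [E → .], [E' → . E] }  — shift, reduce
  I1: { [E → ( . L], [L → . ( +], [L → . L ( +], [L → . b + b] }  — shift
  I2: { [E → + . b b] }  — shift
  I3: { [E' → E .] }  — accept
  I4: { [E → + b . b] }  — shift
  I5: { [E → + b b .] }  — reduce
  I6: { [L → ( . +] }  — shift
  I7: { [E → ( L .], [L → L . ( +] }  — shift, reduce
  I8: { [L → b . + b] }  — shift
  I9: { [L → b + . b] }  — shift
  I10: { [L → b + b .] }  — reduce
  I11: { [L → L ( . +] }  — shift
  I12: { [L → L ( + .] }  — reduce
  I13: { [L → ( + .] }  — reduce

Conflict in state I0:
  Shift-reduce conflict between [E → .] and [E → . ( L]
So the grammar is NOT LR(0).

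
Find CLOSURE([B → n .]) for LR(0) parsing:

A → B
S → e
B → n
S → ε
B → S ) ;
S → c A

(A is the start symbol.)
{ [B → n .] }

To compute CLOSURE, for each item [A → α.Bβ] where B is a non-terminal, add [B → .γ] for all productions B → γ; repeat for the newly added items until nothing changes.

Start with: [B → n .]
The dot is at the end, so nothing is added.

CLOSURE = { [B → n .] }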